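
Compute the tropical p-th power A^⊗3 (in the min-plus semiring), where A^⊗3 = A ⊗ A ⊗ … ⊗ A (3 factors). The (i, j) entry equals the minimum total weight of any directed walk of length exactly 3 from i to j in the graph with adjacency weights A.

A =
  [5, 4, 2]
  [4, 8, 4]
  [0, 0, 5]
A^⊗3 =
  [6, 6, 4]
  [6, 6, 6]
  [2, 2, 6]

Each entry (A^⊗3)_ij equals the minimum over all length-3 walks i = v_0 → v_1 → … → v_3 = j of Σ_t A[v_t][v_{t+1}]. For example, for (i, j) = (0, 2) we minimise over 9 possible intermediate vertex sequences; the minimum is 4, attained along the walk 0 → 2 → 0 → 2.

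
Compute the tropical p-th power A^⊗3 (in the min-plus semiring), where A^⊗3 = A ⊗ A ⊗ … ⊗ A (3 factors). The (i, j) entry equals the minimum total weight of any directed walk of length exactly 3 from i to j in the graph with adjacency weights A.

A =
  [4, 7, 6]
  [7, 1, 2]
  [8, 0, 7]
A^⊗3 =
  [12, 7, 8]
  [9, 3, 4]
  [8, 2, 3]

Each entry (A^⊗3)_ij equals the minimum over all length-3 walks i = v_0 → v_1 → … → v_3 = j of Σ_t A[v_t][v_{t+1}]. For example, for (i, j) = (0, 2) we minimise over 9 possible intermediate vertex sequences; the minimum is 8, attained along the walk 0 → 2 → 1 → 2.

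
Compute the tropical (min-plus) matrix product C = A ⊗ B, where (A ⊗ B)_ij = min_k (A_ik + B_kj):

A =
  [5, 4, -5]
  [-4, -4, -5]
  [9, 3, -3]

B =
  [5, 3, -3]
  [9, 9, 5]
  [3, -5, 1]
A ⊗ B =
  [-2, -10, -4]
  [-2, -10, -7]
  [0, -8, -2]

Apply the min-plus product entry-by-entry:
  C[0][0] = min over k of (A[0][0] + B[0][0] = 5 + 5 = 10, A[0][1] + B[1][0] = 4 + 9 = 13, A[0][2] + B[2][0] = -5 + 3 = -2) = -2 (attained at k = 2)
  C[0][1] = min over k of (A[0][0] + B[0][1] = 5 + 3 = 8, A[0][1] + B[1][1] = 4 + 9 = 13, A[0][2] + B[2][1] = -5 + -5 = -10) = -10 (attained at k = 2)
  C[0][2] = min over k of (A[0][0] + B[0][2] = 5 + -3 = 2, A[0][1] + B[1][2] = 4 + 5 = 9, A[0][2] + B[2][2] = -5 + 1 = -4) = -4 (attained at k = 2)
  C[1][0] = min over k of (A[1][0] + B[0][0] = -4 + 5 = 1, A[1][1] + B[1][0] = -4 + 9 = 5, A[1][2] + B[2][0] = -5 + 3 = -2) = -2 (attained at k = 2)
  C[1][1] = min over k of (A[1][0] + B[0][1] = -4 + 3 = -1, A[1][1] + B[1][1] = -4 + 9 = 5, A[1][2] + B[2][1] = -5 + -5 = -10) = -10 (attained at k = 2)
  C[1][2] = min over k of (A[1][0] + B[0][2] = -4 + -3 = -7, A[1][1] + B[1][2] = -4 + 5 = 1, A[1][2] + B[2][2] = -5 + 1 = -4) = -7 (attained at k = 0)
  C[2][0] = min over k of (A[2][0] + B[0][0] = 9 + 5 = 14, A[2][1] + B[1][0] = 3 + 9 = 12, A[2][2] + B[2][0] = -3 + 3 = 0) = 0 (attained at k = 2)
  C[2][1] = min over k of (A[2][0] + B[0][1] = 9 + 3 = 12, A[2][1] + B[1][1] = 3 + 9 = 12, A[2][2] + B[2][1] = -3 + -5 = -8) = -8 (attained at k = 2)
  C[2][2] = min over k of (A[2][0] + B[0][2] = 9 + -3 = 6, A[2][1] + B[1][2] = 3 + 5 = 8, A[2][2] + B[2][2] = -3 + 1 = -2) = -2 (attained at k = 2)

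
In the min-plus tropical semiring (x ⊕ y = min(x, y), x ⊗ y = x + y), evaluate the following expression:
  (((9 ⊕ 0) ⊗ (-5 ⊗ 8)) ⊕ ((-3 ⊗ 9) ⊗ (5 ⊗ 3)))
(((9 ⊕ 0) ⊗ (-5 ⊗ 8)) ⊕ ((-3 ⊗ 9) ⊗ (5 ⊗ 3))) = 3

Expand innermost to outermost. Recall ⊕ takes the minimum of its arguments and ⊗ takes their sum. Working out the expression (((9 ⊕ 0) ⊗ (-5 ⊗ 8)) ⊕ ((-3 ⊗ 9) ⊗ (5 ⊗ 3))) gives 3.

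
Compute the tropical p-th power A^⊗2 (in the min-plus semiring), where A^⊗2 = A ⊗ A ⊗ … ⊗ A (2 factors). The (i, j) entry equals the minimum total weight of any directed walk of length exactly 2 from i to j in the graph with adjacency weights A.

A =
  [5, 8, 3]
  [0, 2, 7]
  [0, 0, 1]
A^⊗2 =
  [3, 3, 4]
  [2, 4, 3]
  [0, 1, 2]

Each entry (A^⊗2)_ij equals the minimum over all length-2 walks i = v_0 → v_1 → … → v_2 = j of Σ_t A[v_t][v_{t+1}]. For example, for (i, j) = (0, 2) we minimise over 3 possible intermediate vertex sequences; the minimum is 4, attained along the walk 0 → 2 → 2.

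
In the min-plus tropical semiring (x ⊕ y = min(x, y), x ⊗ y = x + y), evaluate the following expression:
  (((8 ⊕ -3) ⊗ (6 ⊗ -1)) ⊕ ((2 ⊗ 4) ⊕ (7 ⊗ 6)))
(((8 ⊕ -3) ⊗ (6 ⊗ -1)) ⊕ ((2 ⊗ 4) ⊕ (7 ⊗ 6))) = 2

Expand innermost to outermost. Recall ⊕ takes the minimum of its arguments and ⊗ takes their sum. Working out the expression (((8 ⊕ -3) ⊗ (6 ⊗ -1)) ⊕ ((2 ⊗ 4) ⊕ (7 ⊗ 6))) gives 2.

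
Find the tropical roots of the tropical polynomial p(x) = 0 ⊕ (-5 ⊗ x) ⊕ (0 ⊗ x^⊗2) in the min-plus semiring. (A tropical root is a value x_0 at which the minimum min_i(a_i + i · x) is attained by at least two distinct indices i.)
Roots: {-5, 5}

Each tropical root is a break point of the lower envelope of the lines y = a_i + i · x (there are 3 lines, with slopes 0, 1, ..., 2). Only the lines that attain the minimum somewhere contribute to roots; other lines are dominated. Here the surviving (envelope) indices are i = 2, i = 1, i = 0.
Intersections between consecutive envelope lines give the roots: for adjacent envelope indices i < j the intersection is x = (a_i − a_j) / (j − i). Reading off the sorted break points: {-5, 5}.
Verification: at each break x_0, at least two indices attain the minimum of min_i(a_i + i · x_0).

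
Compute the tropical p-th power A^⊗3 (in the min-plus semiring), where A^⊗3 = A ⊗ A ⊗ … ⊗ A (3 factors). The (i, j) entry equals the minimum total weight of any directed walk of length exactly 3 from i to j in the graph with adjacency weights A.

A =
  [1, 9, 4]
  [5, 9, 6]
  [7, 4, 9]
A^⊗3 =
  [3, 9, 6]
  [7, 13, 10]
  [9, 14, 12]

Each entry (A^⊗3)_ij equals the minimum over all length-3 walks i = v_0 → v_1 → … → v_3 = j of Σ_t A[v_t][v_{t+1}]. For example, for (i, j) = (0, 2) we minimise over 9 possible intermediate vertex sequences; the minimum is 6, attained along the walk 0 → 0 → 0 → 2.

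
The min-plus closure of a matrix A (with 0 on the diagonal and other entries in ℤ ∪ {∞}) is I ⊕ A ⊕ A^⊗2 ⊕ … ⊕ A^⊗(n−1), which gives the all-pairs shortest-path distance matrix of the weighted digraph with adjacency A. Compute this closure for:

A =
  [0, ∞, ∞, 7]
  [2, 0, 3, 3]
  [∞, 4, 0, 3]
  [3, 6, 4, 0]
Closure =
  [0, 13, 11, 7]
  [2, 0, 3, 3]
  [6, 4, 0, 3]
  [3, 6, 4, 0]

This is the Floyd-Warshall all-pairs shortest-path computation. For each intermediate vertex k = 0, 1, …, 3, update dist[i][j] ← min(dist[i][j], dist[i][k] + dist[k][j]). The final matrix gives, for each (i, j), the minimum total weight of any directed path from i to j (possibly empty when i = j).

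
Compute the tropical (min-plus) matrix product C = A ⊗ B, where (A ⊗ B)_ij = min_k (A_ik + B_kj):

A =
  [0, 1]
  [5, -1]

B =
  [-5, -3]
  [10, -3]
A ⊗ B =
  [-5, -3]
  [0, -4]

Apply the min-plus product entry-by-entry:
  C[0][0] = min over k of (A[0][0] + B[0][0] = 0 + -5 = -5, A[0][1] + B[1][0] = 1 + 10 = 11) = -5 (attained at k = 0)
  C[0][1] = min over k of (A[0][0] + B[0][1] = 0 + -3 = -3, A[0][1] + B[1][1] = 1 + -3 = -2) = -3 (attained at k = 0)
  C[1][0] = min over k of (A[1][0] + B[0][0] = 5 + -5 = 0, A[1][1] + B[1][0] = -1 + 10 = 9) = 0 (attained at k = 0)
  C[1][1] = min over k of (A[1][0] + B[0][1] = 5 + -3 = 2, A[1][1] + B[1][1] = -1 + -3 = -4) = -4 (attained at k = 1)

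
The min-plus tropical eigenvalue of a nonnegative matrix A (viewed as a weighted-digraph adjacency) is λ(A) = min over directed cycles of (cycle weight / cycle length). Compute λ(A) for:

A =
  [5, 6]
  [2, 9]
λ(A) = 4

Enumerate directed cycles and compute their means (weight / length). Sample:
  cycle 0 → 0: weight = 5, length = 1, mean = 5/1 ≈ 5.000
  cycle 1 → 1: weight = 9, length = 1, mean = 9/1 ≈ 9.000
  cycle 0 → 1 → 0: weight = 8, length = 2, mean = 8/2 ≈ 4.000
  cycle 1 → 0 → 1: weight = 8, length = 2, mean = 8/2 ≈ 4.000
Minimum mean = 4.000, attained e.g. along the cycle 0 → 1 → 0 with weight 8 and length 2. So λ(A) = 8/2 = 4.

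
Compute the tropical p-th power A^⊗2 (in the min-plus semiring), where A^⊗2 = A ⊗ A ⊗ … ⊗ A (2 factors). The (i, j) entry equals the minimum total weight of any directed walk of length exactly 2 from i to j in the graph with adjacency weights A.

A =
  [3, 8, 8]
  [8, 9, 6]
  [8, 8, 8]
A^⊗2 =
  [6, 11, 11]
  [11, 14, 14]
  [11, 16, 14]

Each entry (A^⊗2)_ij equals the minimum over all length-2 walks i = v_0 → v_1 → … → v_2 = j of Σ_t A[v_t][v_{t+1}]. For example, for (i, j) = (0, 2) we minimise over 3 possible intermediate vertex sequences; the minimum is 11, attained along the walk 0 → 0 → 2.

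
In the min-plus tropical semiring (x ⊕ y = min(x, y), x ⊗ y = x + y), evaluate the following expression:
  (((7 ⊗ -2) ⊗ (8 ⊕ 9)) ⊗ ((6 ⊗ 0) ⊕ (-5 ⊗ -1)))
(((7 ⊗ -2) ⊗ (8 ⊕ 9)) ⊗ ((6 ⊗ 0) ⊕ (-5 ⊗ -1))) = 7

Expand innermost to outermost. Recall ⊕ takes the minimum of its arguments and ⊗ takes their sum. Working out the expression (((7 ⊗ -2) ⊗ (8 ⊕ 9)) ⊗ ((6 ⊗ 0) ⊕ (-5 ⊗ -1))) gives 7.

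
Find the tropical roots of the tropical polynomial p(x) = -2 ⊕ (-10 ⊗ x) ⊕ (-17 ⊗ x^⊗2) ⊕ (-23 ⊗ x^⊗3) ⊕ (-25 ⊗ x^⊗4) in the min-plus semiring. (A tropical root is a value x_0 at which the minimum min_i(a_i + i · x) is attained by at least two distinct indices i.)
Roots: {2, 6, 7, 8}

Each tropical root is a break point of the lower envelope of the lines y = a_i + i · x (there are 5 lines, with slopes 0, 1, ..., 4). Only the lines that attain the minimum somewhere contribute to roots; other lines are dominated. Here the surviving (envelope) indices are i = 4, i = 3, i = 2, i = 1, i = 0.
Intersections between consecutive envelope lines give the roots: for adjacent envelope indices i < j the intersection is x = (a_i − a_j) / (j − i). Reading off the sorted break points: {2, 6, 7, 8}.
Verification: at each break x_0, at least two indices attain the minimum of min_i(a_i + i · x_0).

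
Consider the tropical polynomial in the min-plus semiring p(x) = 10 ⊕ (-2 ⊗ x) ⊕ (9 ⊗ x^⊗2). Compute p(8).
p(8) = 6

A tropical monomial a ⊗ x^⊗i evaluates to a + i · x. Evaluating each term at x = 8:
  Term 0 contributes 10 + 0 · 8 = 10
  Term 1 contributes -2 + 1 · 8 = 6
  Term 2 contributes 9 + 2 · 8 = 25
p(8) = ⊕ of these = min[10, 6, 25] = 6.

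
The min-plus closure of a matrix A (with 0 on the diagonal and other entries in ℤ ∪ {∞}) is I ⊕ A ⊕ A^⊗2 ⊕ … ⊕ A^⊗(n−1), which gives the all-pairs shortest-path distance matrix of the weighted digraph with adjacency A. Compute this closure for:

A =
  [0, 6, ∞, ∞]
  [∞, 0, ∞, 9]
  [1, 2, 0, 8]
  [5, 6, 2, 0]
Closure =
  [0, 6, 17, 15]
  [12, 0, 11, 9]
  [1, 2, 0, 8]
  [3, 4, 2, 0]

This is the Floyd-Warshall all-pairs shortest-path computation. For each intermediate vertex k = 0, 1, …, 3, update dist[i][j] ← min(dist[i][j], dist[i][k] + dist[k][j]). The final matrix gives, for each (i, j), the minimum total weight of any directed path from i to j (possibly empty when i = j).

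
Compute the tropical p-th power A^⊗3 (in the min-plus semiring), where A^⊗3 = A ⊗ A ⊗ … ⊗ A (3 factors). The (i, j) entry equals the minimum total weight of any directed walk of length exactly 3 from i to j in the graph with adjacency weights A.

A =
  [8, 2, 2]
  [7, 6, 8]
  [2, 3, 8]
A^⊗3 =
  [12, 6, 6]
  [11, 12, 12]
  [6, 7, 12]

Each entry (A^⊗3)_ij equals the minimum over all length-3 walks i = v_0 → v_1 → … → v_3 = j of Σ_t A[v_t][v_{t+1}]. For example, for (i, j) = (0, 2) we minimise over 9 possible intermediate vertex sequences; the minimum is 6, attained along the walk 0 → 2 → 0 → 2.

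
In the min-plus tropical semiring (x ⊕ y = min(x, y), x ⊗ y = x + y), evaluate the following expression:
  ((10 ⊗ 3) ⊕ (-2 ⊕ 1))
((10 ⊗ 3) ⊕ (-2 ⊕ 1)) = -2

Expand innermost to outermost. Recall ⊕ takes the minimum of its arguments and ⊗ takes their sum. Working out the expression ((10 ⊗ 3) ⊕ (-2 ⊕ 1)) gives -2.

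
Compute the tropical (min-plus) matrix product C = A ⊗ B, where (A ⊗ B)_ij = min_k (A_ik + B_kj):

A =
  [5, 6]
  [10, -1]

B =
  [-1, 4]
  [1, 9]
A ⊗ B =
  [4, 9]
  [0, 8]

Apply the min-plus product entry-by-entry:
  C[0][0] = min over k of (A[0][0] + B[0][0] = 5 + -1 = 4, A[0][1] + B[1][0] = 6 + 1 = 7) = 4 (attained at k = 0)
  C[0][1] = min over k of (A[0][0] + B[0][1] = 5 + 4 = 9, A[0][1] + B[1][1] = 6 + 9 = 15) = 9 (attained at k = 0)
  C[1][0] = min over k of (A[1][0] + B[0][0] = 10 + -1 = 9, A[1][1] + B[1][0] = -1 + 1 = 0) = 0 (attained at k = 1)
  C[1][1] = min over k of (A[1][0] + B[0][1] = 10 + 4 = 14, A[1][1] + B[1][1] = -1 + 9 = 8) = 8 (attained at k = 1)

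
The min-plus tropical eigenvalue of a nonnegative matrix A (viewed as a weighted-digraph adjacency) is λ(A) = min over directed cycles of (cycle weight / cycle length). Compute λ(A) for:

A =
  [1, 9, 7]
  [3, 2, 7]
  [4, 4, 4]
λ(A) = 1

Enumerate directed cycles and compute their means (weight / length). Sample:
  cycle 0 → 0: weight = 1, length = 1, mean = 1/1 ≈ 1.000
  cycle 1 → 1: weight = 2, length = 1, mean = 2/1 ≈ 2.000
  cycle 2 → 2: weight = 4, length = 1, mean = 4/1 ≈ 4.000
  cycle 0 → 1 → 0: weight = 12, length = 2, mean = 12/2 ≈ 6.000
  cycle 0 → 2 → 0: weight = 11, length = 2, mean = 11/2 ≈ 5.500
  cycle 1 → 0 → 1: weight = 12, length = 2, mean = 12/2 ≈ 6.000
Minimum mean = 1.000, attained e.g. along the cycle 0 → 0 with weight 1 and length 1. So λ(A) = 1/1 = 1.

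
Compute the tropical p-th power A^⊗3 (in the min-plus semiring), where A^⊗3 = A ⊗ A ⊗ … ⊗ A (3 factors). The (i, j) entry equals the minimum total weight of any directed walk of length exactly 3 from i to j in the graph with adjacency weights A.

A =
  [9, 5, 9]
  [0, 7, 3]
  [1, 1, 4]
A^⊗3 =
  [9, 9, 12]
  [4, 8, 7]
  [5, 5, 8]

Each entry (A^⊗3)_ij equals the minimum over all length-3 walks i = v_0 → v_1 → … → v_3 = j of Σ_t A[v_t][v_{t+1}]. For example, for (i, j) = (0, 2) we minimise over 9 possible intermediate vertex sequences; the minimum is 12, attained along the walk 0 → 1 → 2 → 2.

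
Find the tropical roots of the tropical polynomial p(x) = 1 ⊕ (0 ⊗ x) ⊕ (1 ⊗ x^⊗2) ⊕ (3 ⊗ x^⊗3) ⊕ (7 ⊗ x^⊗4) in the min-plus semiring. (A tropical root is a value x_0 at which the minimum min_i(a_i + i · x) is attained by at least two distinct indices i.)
Roots: {-4, -2, -1, 1}

Each tropical root is a break point of the lower envelope of the lines y = a_i + i · x (there are 5 lines, with slopes 0, 1, ..., 4). Only the lines that attain the minimum somewhere contribute to roots; other lines are dominated. Here the surviving (envelope) indices are i = 4, i = 3, i = 2, i = 1, i = 0.
Intersections between consecutive envelope lines give the roots: for adjacent envelope indices i < j the intersection is x = (a_i − a_j) / (j − i). Reading off the sorted break points: {-4, -2, -1, 1}.
Verification: at each break x_0, at least two indices attain the minimum of min_i(a_i + i · x_0).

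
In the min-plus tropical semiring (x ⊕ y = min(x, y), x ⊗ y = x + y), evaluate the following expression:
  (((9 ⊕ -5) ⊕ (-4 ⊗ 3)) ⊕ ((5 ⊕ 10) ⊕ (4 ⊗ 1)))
(((9 ⊕ -5) ⊕ (-4 ⊗ 3)) ⊕ ((5 ⊕ 10) ⊕ (4 ⊗ 1))) = -5

Expand innermost to outermost. Recall ⊕ takes the minimum of its arguments and ⊗ takes their sum. Working out the expression (((9 ⊕ -5) ⊕ (-4 ⊗ 3)) ⊕ ((5 ⊕ 10) ⊕ (4 ⊗ 1))) gives -5.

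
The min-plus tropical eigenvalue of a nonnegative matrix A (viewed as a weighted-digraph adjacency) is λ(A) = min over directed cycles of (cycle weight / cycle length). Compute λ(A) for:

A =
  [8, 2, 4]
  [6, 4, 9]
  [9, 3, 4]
λ(A) = 4

Enumerate directed cycles and compute their means (weight / length). Sample:
  cycle 0 → 0: weight = 8, length = 1, mean = 8/1 ≈ 8.000
  cycle 1 → 1: weight = 4, length = 1, mean = 4/1 ≈ 4.000
  cycle 2 → 2: weight = 4, length = 1, mean = 4/1 ≈ 4.000
  cycle 0 → 1 → 0: weight = 8, length = 2, mean = 8/2 ≈ 4.000
  cycle 0 → 2 → 0: weight = 13, length = 2, mean = 13/2 ≈ 6.500
  cycle 1 → 0 → 1: weight = 8, length = 2, mean = 8/2 ≈ 4.000
Minimum mean = 4.000, attained e.g. along the cycle 1 → 1 with weight 4 and length 1. So λ(A) = 4/1 = 4.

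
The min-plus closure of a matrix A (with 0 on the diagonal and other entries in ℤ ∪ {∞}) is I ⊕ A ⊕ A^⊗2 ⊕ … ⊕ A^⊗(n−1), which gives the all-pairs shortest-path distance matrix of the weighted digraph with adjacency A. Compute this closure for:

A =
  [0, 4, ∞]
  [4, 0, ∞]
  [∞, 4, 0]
Closure =
  [0, 4, ∞]
  [4, 0, ∞]
  [8, 4, 0]

This is the Floyd-Warshall all-pairs shortest-path computation. For each intermediate vertex k = 0, 1, …, 2, update dist[i][j] ← min(dist[i][j], dist[i][k] + dist[k][j]). The final matrix gives, for each (i, j), the minimum total weight of any directed path from i to j (possibly empty when i = j).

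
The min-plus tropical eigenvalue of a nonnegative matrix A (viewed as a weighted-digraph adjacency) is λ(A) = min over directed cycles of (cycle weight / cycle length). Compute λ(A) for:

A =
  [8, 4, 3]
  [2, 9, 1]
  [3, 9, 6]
λ(A) = 8/3

Enumerate directed cycles and compute their means (weight / length). Sample:
  cycle 0 → 0: weight = 8, length = 1, mean = 8/1 ≈ 8.000
  cycle 1 → 1: weight = 9, length = 1, mean = 9/1 ≈ 9.000
  cycle 2 → 2: weight = 6, length = 1, mean = 6/1 ≈ 6.000
  cycle 0 → 1 → 0: weight = 6, length = 2, mean = 6/2 ≈ 3.000
  cycle 0 → 2 → 0: weight = 6, length = 2, mean = 6/2 ≈ 3.000
  cycle 1 → 0 → 1: weight = 6, length = 2, mean = 6/2 ≈ 3.000
Minimum mean = 2.667, attained e.g. along the cycle 0 → 1 → 2 → 0 with weight 8 and length 3. So λ(A) = 8/3 = 8/3.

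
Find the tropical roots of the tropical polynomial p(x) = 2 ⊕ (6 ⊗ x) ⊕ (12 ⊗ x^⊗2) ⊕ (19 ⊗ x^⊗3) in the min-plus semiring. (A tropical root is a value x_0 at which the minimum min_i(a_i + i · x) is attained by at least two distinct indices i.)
Roots: {-7, -6, -4}

Each tropical root is a break point of the lower envelope of the lines y = a_i + i · x (there are 4 lines, with slopes 0, 1, ..., 3). Only the lines that attain the minimum somewhere contribute to roots; other lines are dominated. Here the surviving (envelope) indices are i = 3, i = 2, i = 1, i = 0.
Intersections between consecutive envelope lines give the roots: for adjacent envelope indices i < j the intersection is x = (a_i − a_j) / (j − i). Reading off the sorted break points: {-7, -6, -4}.
Verification: at each break x_0, at least two indices attain the minimum of min_i(a_i + i · x_0).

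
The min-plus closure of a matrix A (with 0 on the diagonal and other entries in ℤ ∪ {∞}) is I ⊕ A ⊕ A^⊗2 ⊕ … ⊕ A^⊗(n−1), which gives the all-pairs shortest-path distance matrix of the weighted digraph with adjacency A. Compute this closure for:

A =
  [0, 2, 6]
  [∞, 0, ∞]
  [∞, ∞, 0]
Closure =
  [0, 2, 6]
  [∞, 0, ∞]
  [∞, ∞, 0]

This is the Floyd-Warshall all-pairs shortest-path computation. For each intermediate vertex k = 0, 1, …, 2, update dist[i][j] ← min(dist[i][j], dist[i][k] + dist[k][j]). The final matrix gives, for each (i, j), the minimum total weight of any directed path from i to j (possibly empty when i = j).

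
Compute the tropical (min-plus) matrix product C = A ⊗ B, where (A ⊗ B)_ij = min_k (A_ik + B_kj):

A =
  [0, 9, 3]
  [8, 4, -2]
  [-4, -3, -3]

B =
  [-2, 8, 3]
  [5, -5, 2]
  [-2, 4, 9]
A ⊗ B =
  [-2, 4, 3]
  [-4, -1, 6]
  [-6, -8, -1]

Apply the min-plus product entry-by-entry:
  C[0][0] = min over k of (A[0][0] + B[0][0] = 0 + -2 = -2, A[0][1] + B[1][0] = 9 + 5 = 14, A[0][2] + B[2][0] = 3 + -2 = 1) = -2 (attained at k = 0)
  C[0][1] = min over k of (A[0][0] + B[0][1] = 0 + 8 = 8, A[0][1] + B[1][1] = 9 + -5 = 4, A[0][2] + B[2][1] = 3 + 4 = 7) = 4 (attained at k = 1)
  C[0][2] = min over k of (A[0][0] + B[0][2] = 0 + 3 = 3, A[0][1] + B[1][2] = 9 + 2 = 11, A[0][2] + B[2][2] = 3 + 9 = 12) = 3 (attained at k = 0)
  C[1][0] = min over k of (A[1][0] + B[0][0] = 8 + -2 = 6, A[1][1] + B[1][0] = 4 + 5 = 9, A[1][2] + B[2][0] = -2 + -2 = -4) = -4 (attained at k = 2)
  C[1][1] = min over k of (A[1][0] + B[0][1] = 8 + 8 = 16, A[1][1] + B[1][1] = 4 + -5 = -1, A[1][2] + B[2][1] = -2 + 4 = 2) = -1 (attained at k = 1)
  C[1][2] = min over k of (A[1][0] + B[0][2] = 8 + 3 = 11, A[1][1] + B[1][2] = 4 + 2 = 6, A[1][2] + B[2][2] = -2 + 9 = 7) = 6 (attained at k = 1)
  C[2][0] = min over k of (A[2][0] + B[0][0] = -4 + -2 = -6, A[2][1] + B[1][0] = -3 + 5 = 2, A[2][2] + B[2][0] = -3 + -2 = -5) = -6 (attained at k = 0)
  C[2][1] = min over k of (A[2][0] + B[0][1] = -4 + 8 = 4, A[2][1] + B[1][1] = -3 + -5 = -8, A[2][2] + B[2][1] = -3 + 4 = 1) = -8 (attained at k = 1)
  C[2][2] = min over k of (A[2][0] + B[0][2] = -4 + 3 = -1, A[2][1] + B[1][2] = -3 + 2 = -1, A[2][2] + B[2][2] = -3 + 9 = 6) = -1 (attained at k = 0)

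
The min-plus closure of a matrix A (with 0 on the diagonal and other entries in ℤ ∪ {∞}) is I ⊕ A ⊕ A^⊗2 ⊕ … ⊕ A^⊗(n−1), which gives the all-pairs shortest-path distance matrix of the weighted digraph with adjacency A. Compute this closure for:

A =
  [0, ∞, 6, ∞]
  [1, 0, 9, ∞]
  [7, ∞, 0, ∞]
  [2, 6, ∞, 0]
Closure =
  [0, ∞, 6, ∞]
  [1, 0, 7, ∞]
  [7, ∞, 0, ∞]
  [2, 6, 8, 0]

This is the Floyd-Warshall all-pairs shortest-path computation. For each intermediate vertex k = 0, 1, …, 3, update dist[i][j] ← min(dist[i][j], dist[i][k] + dist[k][j]). The final matrix gives, for each (i, j), the minimum total weight of any directed path from i to j (possibly empty when i = j).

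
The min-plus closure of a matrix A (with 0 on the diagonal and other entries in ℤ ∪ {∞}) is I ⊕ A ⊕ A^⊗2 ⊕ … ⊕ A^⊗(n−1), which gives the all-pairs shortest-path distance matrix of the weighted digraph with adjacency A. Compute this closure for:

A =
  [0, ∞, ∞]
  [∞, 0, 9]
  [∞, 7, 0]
Closure =
  [0, ∞, ∞]
  [∞, 0, 9]
  [∞, 7, 0]

This is the Floyd-Warshall all-pairs shortest-path computation. For each intermediate vertex k = 0, 1, …, 2, update dist[i][j] ← min(dist[i][j], dist[i][k] + dist[k][j]). The final matrix gives, for each (i, j), the minimum total weight of any directed path from i to j (possibly empty when i = j).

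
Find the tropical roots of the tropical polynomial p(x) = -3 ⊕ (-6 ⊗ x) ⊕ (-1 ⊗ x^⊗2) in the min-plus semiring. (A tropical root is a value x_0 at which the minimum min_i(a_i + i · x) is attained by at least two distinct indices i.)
Roots: {-5, 3}

Each tropical root is a break point of the lower envelope of the lines y = a_i + i · x (there are 3 lines, with slopes 0, 1, ..., 2). Only the lines that attain the minimum somewhere contribute to roots; other lines are dominated. Here the surviving (envelope) indices are i = 2, i = 1, i = 0.
Intersections between consecutive envelope lines give the roots: for adjacent envelope indices i < j the intersection is x = (a_i − a_j) / (j − i). Reading off the sorted break points: {-5, 3}.
Verification: at each break x_0, at least two indices attain the minimum of min_i(a_i + i · x_0).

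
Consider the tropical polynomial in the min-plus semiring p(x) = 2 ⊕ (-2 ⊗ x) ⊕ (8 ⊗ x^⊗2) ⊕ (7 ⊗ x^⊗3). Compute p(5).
p(5) = 2

A tropical monomial a ⊗ x^⊗i evaluates to a + i · x. Evaluating each term at x = 5:
  Term 0 contributes 2 + 0 · 5 = 2
  Term 1 contributes -2 + 1 · 5 = 3
  Term 2 contributes 8 + 2 · 5 = 18
  Term 3 contributes 7 + 3 · 5 = 22
p(5) = ⊕ of these = min[2, 3, 18, 22] = 2.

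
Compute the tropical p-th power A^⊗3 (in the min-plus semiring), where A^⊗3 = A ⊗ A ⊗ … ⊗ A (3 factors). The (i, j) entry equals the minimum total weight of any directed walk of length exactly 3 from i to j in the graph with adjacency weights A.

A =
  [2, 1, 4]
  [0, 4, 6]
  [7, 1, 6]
A^⊗3 =
  [3, 2, 5]
  [1, 3, 6]
  [3, 2, 5]

Each entry (A^⊗3)_ij equals the minimum over all length-3 walks i = v_0 → v_1 → … → v_3 = j of Σ_t A[v_t][v_{t+1}]. For example, for (i, j) = (0, 2) we minimise over 9 possible intermediate vertex sequences; the minimum is 5, attained along the walk 0 → 1 → 0 → 2.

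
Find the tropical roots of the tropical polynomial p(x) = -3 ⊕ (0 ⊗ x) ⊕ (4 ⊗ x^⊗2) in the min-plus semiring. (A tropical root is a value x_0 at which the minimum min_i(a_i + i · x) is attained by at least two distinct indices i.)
Roots: {-4, -3}

Each tropical root is a break point of the lower envelope of the lines y = a_i + i · x (there are 3 lines, with slopes 0, 1, ..., 2). Only the lines that attain the minimum somewhere contribute to roots; other lines are dominated. Here the surviving (envelope) indices are i = 2, i = 1, i = 0.
Intersections between consecutive envelope lines give the roots: for adjacent envelope indices i < j the intersection is x = (a_i − a_j) / (j − i). Reading off the sorted break points: {-4, -3}.
Verification: at each break x_0, at least two indices attain the minimum of min_i(a_i + i · x_0).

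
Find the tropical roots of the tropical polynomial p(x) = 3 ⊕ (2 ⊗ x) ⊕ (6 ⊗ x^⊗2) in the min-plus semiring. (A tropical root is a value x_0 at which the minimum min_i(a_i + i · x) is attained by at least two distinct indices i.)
Roots: {-4, 1}

Each tropical root is a break point of the lower envelope of the lines y = a_i + i · x (there are 3 lines, with slopes 0, 1, ..., 2). Only the lines that attain the minimum somewhere contribute to roots; other lines are dominated. Here the surviving (envelope) indices are i = 2, i = 1, i = 0.
Intersections between consecutive envelope lines give the roots: for adjacent envelope indices i < j the intersection is x = (a_i − a_j) / (j − i). Reading off the sorted break points: {-4, 1}.
Verification: at each break x_0, at least two indices attain the minimum of min_i(a_i + i · x_0).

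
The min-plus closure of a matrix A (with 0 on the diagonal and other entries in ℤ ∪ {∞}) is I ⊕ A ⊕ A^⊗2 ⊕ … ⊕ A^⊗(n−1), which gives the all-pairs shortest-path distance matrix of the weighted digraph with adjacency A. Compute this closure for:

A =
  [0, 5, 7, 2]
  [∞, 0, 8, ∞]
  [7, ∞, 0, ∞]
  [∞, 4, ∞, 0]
Closure =
  [0, 5, 7, 2]
  [15, 0, 8, 17]
  [7, 12, 0, 9]
  [19, 4, 12, 0]

This is the Floyd-Warshall all-pairs shortest-path computation. For each intermediate vertex k = 0, 1, …, 3, update dist[i][j] ← min(dist[i][j], dist[i][k] + dist[k][j]). The final matrix gives, for each (i, j), the minimum total weight of any directed path from i to j (possibly empty when i = j).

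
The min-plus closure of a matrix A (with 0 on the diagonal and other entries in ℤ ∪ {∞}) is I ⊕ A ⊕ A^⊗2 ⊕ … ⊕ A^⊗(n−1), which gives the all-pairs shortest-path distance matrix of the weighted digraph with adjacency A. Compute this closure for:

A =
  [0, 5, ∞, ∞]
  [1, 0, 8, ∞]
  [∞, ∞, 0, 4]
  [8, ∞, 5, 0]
Closure =
  [0, 5, 13, 17]
  [1, 0, 8, 12]
  [12, 17, 0, 4]
  [8, 13, 5, 0]

This is the Floyd-Warshall all-pairs shortest-path computation. For each intermediate vertex k = 0, 1, …, 3, update dist[i][j] ← min(dist[i][j], dist[i][k] + dist[k][j]). The final matrix gives, for each (i, j), the minimum total weight of any directed path from i to j (possibly empty when i = j).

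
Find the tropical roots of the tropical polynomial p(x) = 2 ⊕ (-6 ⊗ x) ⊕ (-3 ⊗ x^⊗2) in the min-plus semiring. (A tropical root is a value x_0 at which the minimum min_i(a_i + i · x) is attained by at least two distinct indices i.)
Roots: {-3, 8}

Each tropical root is a break point of the lower envelope of the lines y = a_i + i · x (there are 3 lines, with slopes 0, 1, ..., 2). Only the lines that attain the minimum somewhere contribute to roots; other lines are dominated. Here the surviving (envelope) indices are i = 2, i = 1, i = 0.
Intersections between consecutive envelope lines give the roots: for adjacent envelope indices i < j the intersection is x = (a_i − a_j) / (j − i). Reading off the sorted break points: {-3, 8}.
Verification: at each break x_0, at least two indices attain the minimum of min_i(a_i + i · x_0).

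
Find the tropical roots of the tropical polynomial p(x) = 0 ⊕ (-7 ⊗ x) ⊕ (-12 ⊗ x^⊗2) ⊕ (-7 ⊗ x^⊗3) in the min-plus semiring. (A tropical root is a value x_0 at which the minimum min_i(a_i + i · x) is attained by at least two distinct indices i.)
Roots: {-5, 5, 7}

Each tropical root is a break point of the lower envelope of the lines y = a_i + i · x (there are 4 lines, with slopes 0, 1, ..., 3). Only the lines that attain the minimum somewhere contribute to roots; other lines are dominated. Here the surviving (envelope) indices are i = 3, i = 2, i = 1, i = 0.
Intersections between consecutive envelope lines give the roots: for adjacent envelope indices i < j the intersection is x = (a_i − a_j) / (j − i). Reading off the sorted break points: {-5, 5, 7}.
Verification: at each break x_0, at least two indices attain the minimum of min_i(a_i + i · x_0).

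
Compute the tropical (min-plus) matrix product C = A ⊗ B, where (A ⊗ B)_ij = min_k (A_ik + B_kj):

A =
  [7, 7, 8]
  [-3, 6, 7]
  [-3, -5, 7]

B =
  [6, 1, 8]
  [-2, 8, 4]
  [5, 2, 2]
A ⊗ B =
  [5, 8, 10]
  [3, -2, 5]
  [-7, -2, -1]

Apply the min-plus product entry-by-entry:
  C[0][0] = min over k of (A[0][0] + B[0][0] = 7 + 6 = 13, A[0][1] + B[1][0] = 7 + -2 = 5, A[0][2] + B[2][0] = 8 + 5 = 13) = 5 (attained at k = 1)
  C[0][1] = min over k of (A[0][0] + B[0][1] = 7 + 1 = 8, A[0][1] + B[1][1] = 7 + 8 = 15, A[0][2] + B[2][1] = 8 + 2 = 10) = 8 (attained at k = 0)
  C[0][2] = min over k of (A[0][0] + B[0][2] = 7 + 8 = 15, A[0][1] + B[1][2] = 7 + 4 = 11, A[0][2] + B[2][2] = 8 + 2 = 10) = 10 (attained at k = 2)
  C[1][0] = min over k of (A[1][0] + B[0][0] = -3 + 6 = 3, A[1][1] + B[1][0] = 6 + -2 = 4, A[1][2] + B[2][0] = 7 + 5 = 12) = 3 (attained at k = 0)
  C[1][1] = min over k of (A[1][0] + B[0][1] = -3 + 1 = -2, A[1][1] + B[1][1] = 6 + 8 = 14, A[1][2] + B[2][1] = 7 + 2 = 9) = -2 (attained at k = 0)
  C[1][2] = min over k of (A[1][0] + B[0][2] = -3 + 8 = 5, A[1][1] + B[1][2] = 6 + 4 = 10, A[1][2] + B[2][2] = 7 + 2 = 9) = 5 (attained at k = 0)
  C[2][0] = min over k of (A[2][0] + B[0][0] = -3 + 6 = 3, A[2][1] + B[1][0] = -5 + -2 = -7, A[2][2] + B[2][0] = 7 + 5 = 12) = -7 (attained at k = 1)
  C[2][1] = min over k of (A[2][0] + B[0][1] = -3 + 1 = -2, A[2][1] + B[1][1] = -5 + 8 = 3, A[2][2] + B[2][1] = 7 + 2 = 9) = -2 (attained at k = 0)
  C[2][2] = min over k of (A[2][0] + B[0][2] = -3 + 8 = 5, A[2][1] + B[1][2] = -5 + 4 = -1, A[2][2] + B[2][2] = 7 + 2 = 9) = -1 (attained at k = 1)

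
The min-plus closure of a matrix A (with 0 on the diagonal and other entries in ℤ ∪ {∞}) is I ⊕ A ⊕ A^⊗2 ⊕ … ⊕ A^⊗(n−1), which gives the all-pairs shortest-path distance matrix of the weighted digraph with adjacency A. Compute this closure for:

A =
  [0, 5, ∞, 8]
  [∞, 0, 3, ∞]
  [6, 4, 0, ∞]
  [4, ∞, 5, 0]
Closure =
  [0, 5, 8, 8]
  [9, 0, 3, 17]
  [6, 4, 0, 14]
  [4, 9, 5, 0]

This is the Floyd-Warshall all-pairs shortest-path computation. For each intermediate vertex k = 0, 1, …, 3, update dist[i][j] ← min(dist[i][j], dist[i][k] + dist[k][j]). The final matrix gives, for each (i, j), the minimum total weight of any directed path from i to j (possibly empty when i = j).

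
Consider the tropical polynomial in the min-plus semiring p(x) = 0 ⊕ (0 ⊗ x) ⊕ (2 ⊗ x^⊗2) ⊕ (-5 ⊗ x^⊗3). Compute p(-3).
p(-3) = -14

A tropical monomial a ⊗ x^⊗i evaluates to a + i · x. Evaluating each term at x = -3:
  Term 0 contributes 0 + 0 · -3 = 0
  Term 1 contributes 0 + 1 · -3 = -3
  Term 2 contributes 2 + 2 · -3 = -4
  Term 3 contributes -5 + 3 · -3 = -14
p(-3) = ⊕ of these = min[0, -3, -4, -14] = -14.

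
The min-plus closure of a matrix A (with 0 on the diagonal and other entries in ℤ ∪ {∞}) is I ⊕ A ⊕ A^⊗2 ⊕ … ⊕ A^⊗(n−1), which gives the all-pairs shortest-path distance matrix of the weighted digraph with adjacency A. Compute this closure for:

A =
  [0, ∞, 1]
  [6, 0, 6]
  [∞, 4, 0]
Closure =
  [0, 5, 1]
  [6, 0, 6]
  [10, 4, 0]

This is the Floyd-Warshall all-pairs shortest-path computation. For each intermediate vertex k = 0, 1, …, 2, update dist[i][j] ← min(dist[i][j], dist[i][k] + dist[k][j]). The final matrix gives, for each (i, j), the minimum total weight of any directed path from i to j (possibly empty when i = j).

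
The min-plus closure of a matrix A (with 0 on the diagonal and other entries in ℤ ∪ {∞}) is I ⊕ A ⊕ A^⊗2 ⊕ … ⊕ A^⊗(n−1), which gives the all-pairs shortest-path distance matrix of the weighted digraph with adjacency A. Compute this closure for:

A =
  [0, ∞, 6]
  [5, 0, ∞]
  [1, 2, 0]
Closure =
  [0, 8, 6]
  [5, 0, 11]
  [1, 2, 0]

This is the Floyd-Warshall all-pairs shortest-path computation. For each intermediate vertex k = 0, 1, …, 2, update dist[i][j] ← min(dist[i][j], dist[i][k] + dist[k][j]). The final matrix gives, for each (i, j), the minimum total weight of any directed path from i to j (possibly empty when i = j).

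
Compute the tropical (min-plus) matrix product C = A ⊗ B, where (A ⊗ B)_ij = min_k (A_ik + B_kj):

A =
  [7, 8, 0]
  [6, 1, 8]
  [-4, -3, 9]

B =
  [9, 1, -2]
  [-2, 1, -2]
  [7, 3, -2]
A ⊗ B =
  [6, 3, -2]
  [-1, 2, -1]
  [-5, -3, -6]

Apply the min-plus product entry-by-entry:
  C[0][0] = min over k of (A[0][0] + B[0][0] = 7 + 9 = 16, A[0][1] + B[1][0] = 8 + -2 = 6, A[0][2] + B[2][0] = 0 + 7 = 7) = 6 (attained at k = 1)
  C[0][1] = min over k of (A[0][0] + B[0][1] = 7 + 1 = 8, A[0][1] + B[1][1] = 8 + 1 = 9, A[0][2] + B[2][1] = 0 + 3 = 3) = 3 (attained at k = 2)
  C[0][2] = min over k of (A[0][0] + B[0][2] = 7 + -2 = 5, A[0][1] + B[1][2] = 8 + -2 = 6, A[0][2] + B[2][2] = 0 + -2 = -2) = -2 (attained at k = 2)
  C[1][0] = min over k of (A[1][0] + B[0][0] = 6 + 9 = 15, A[1][1] + B[1][0] = 1 + -2 = -1, A[1][2] + B[2][0] = 8 + 7 = 15) = -1 (attained at k = 1)
  C[1][1] = min over k of (A[1][0] + B[0][1] = 6 + 1 = 7, A[1][1] + B[1][1] = 1 + 1 = 2, A[1][2] + B[2][1] = 8 + 3 = 11) = 2 (attained at k = 1)
  C[1][2] = min over k of (A[1][0] + B[0][2] = 6 + -2 = 4, A[1][1] + B[1][2] = 1 + -2 = -1, A[1][2] + B[2][2] = 8 + -2 = 6) = -1 (attained at k = 1)
  C[2][0] = min over k of (A[2][0] + B[0][0] = -4 + 9 = 5, A[2][1] + B[1][0] = -3 + -2 = -5, A[2][2] + B[2][0] = 9 + 7 = 16) = -5 (attained at k = 1)
  C[2][1] = min over k of (A[2][0] + B[0][1] = -4 + 1 = -3, A[2][1] + B[1][1] = -3 + 1 = -2, A[2][2] + B[2][1] = 9 + 3 = 12) = -3 (attained at k = 0)
  C[2][2] = min over k of (A[2][0] + B[0][2] = -4 + -2 = -6, A[2][1] + B[1][2] = -3 + -2 = -5, A[2][2] + B[2][2] = 9 + -2 = 7) = -6 (attained at k = 0)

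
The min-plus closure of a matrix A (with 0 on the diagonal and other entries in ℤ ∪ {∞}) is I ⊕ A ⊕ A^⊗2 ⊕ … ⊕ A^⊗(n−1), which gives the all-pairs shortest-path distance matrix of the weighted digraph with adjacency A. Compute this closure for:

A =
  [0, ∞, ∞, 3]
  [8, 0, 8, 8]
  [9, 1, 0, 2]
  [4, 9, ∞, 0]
Closure =
  [0, 12, 20, 3]
  [8, 0, 8, 8]
  [6, 1, 0, 2]
  [4, 9, 17, 0]

This is the Floyd-Warshall all-pairs shortest-path computation. For each intermediate vertex k = 0, 1, …, 3, update dist[i][j] ← min(dist[i][j], dist[i][k] + dist[k][j]). The final matrix gives, for each (i, j), the minimum total weight of any directed path from i to j (possibly empty when i = j).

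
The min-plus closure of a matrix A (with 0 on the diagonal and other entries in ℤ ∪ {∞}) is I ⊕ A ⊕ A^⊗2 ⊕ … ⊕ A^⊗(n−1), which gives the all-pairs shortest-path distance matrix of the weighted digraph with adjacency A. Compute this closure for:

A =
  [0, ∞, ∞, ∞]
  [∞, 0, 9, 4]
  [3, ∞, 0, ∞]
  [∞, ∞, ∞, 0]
Closure =
  [0, ∞, ∞, ∞]
  [12, 0, 9, 4]
  [3, ∞, 0, ∞]
  [∞, ∞, ∞, 0]

This is the Floyd-Warshall all-pairs shortest-path computation. For each intermediate vertex k = 0, 1, …, 3, update dist[i][j] ← min(dist[i][j], dist[i][k] + dist[k][j]). The final matrix gives, for each (i, j), the minimum total weight of any directed path from i to j (possibly empty when i = j).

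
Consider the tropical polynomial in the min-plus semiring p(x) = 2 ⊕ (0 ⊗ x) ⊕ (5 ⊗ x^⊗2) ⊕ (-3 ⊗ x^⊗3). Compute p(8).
p(8) = 2

A tropical monomial a ⊗ x^⊗i evaluates to a + i · x. Evaluating each term at x = 8:
  Term 0 contributes 2 + 0 · 8 = 2
  Term 1 contributes 0 + 1 · 8 = 8
  Term 2 contributes 5 + 2 · 8 = 21
  Term 3 contributes -3 + 3 · 8 = 21
p(8) = ⊕ of these = min[2, 8, 21, 21] = 2.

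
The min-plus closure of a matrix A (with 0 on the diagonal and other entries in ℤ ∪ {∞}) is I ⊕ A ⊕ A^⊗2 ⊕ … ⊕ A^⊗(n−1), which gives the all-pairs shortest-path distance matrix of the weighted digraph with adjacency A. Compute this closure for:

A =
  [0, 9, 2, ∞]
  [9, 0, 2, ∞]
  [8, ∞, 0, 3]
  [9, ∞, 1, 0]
Closure =
  [0, 9, 2, 5]
  [9, 0, 2, 5]
  [8, 17, 0, 3]
  [9, 18, 1, 0]

This is the Floyd-Warshall all-pairs shortest-path computation. For each intermediate vertex k = 0, 1, …, 3, update dist[i][j] ← min(dist[i][j], dist[i][k] + dist[k][j]). The final matrix gives, for each (i, j), the minimum total weight of any directed path from i to j (possibly empty when i = j).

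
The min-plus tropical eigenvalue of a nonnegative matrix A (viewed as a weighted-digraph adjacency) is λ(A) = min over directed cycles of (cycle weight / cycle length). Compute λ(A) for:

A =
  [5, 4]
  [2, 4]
λ(A) = 3

Enumerate directed cycles and compute their means (weight / length). Sample:
  cycle 0 → 0: weight = 5, length = 1, mean = 5/1 ≈ 5.000
  cycle 1 → 1: weight = 4, length = 1, mean = 4/1 ≈ 4.000
  cycle 0 → 1 → 0: weight = 6, length = 2, mean = 6/2 ≈ 3.000
  cycle 1 → 0 → 1: weight = 6, length = 2, mean = 6/2 ≈ 3.000
Minimum mean = 3.000, attained e.g. along the cycle 0 → 1 → 0 with weight 6 and length 2. So λ(A) = 6/2 = 3.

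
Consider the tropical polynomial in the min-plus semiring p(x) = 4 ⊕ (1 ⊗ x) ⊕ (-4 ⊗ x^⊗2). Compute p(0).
p(0) = -4

A tropical monomial a ⊗ x^⊗i evaluates to a + i · x. Evaluating each term at x = 0:
  Term 0 contributes 4 + 0 · 0 = 4
  Term 1 contributes 1 + 1 · 0 = 1
  Term 2 contributes -4 + 2 · 0 = -4
p(0) = ⊕ of these = min[4, 1, -4] = -4.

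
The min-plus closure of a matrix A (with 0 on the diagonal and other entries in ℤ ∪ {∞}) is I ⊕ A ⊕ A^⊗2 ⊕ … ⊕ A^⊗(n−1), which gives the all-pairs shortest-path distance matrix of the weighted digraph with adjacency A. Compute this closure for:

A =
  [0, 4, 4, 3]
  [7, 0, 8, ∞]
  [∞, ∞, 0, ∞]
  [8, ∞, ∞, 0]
Closure =
  [0, 4, 4, 3]
  [7, 0, 8, 10]
  [∞, ∞, 0, ∞]
  [8, 12, 12, 0]

This is the Floyd-Warshall all-pairs shortest-path computation. For each intermediate vertex k = 0, 1, …, 3, update dist[i][j] ← min(dist[i][j], dist[i][k] + dist[k][j]). The final matrix gives, for each (i, j), the minimum total weight of any directed path from i to j (possibly empty when i = j).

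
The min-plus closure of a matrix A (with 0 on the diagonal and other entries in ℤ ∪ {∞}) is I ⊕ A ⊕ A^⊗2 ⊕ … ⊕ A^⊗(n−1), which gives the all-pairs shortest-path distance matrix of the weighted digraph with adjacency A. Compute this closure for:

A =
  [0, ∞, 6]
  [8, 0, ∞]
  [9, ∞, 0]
Closure =
  [0, ∞, 6]
  [8, 0, 14]
  [9, ∞, 0]

This is the Floyd-Warshall all-pairs shortest-path computation. For each intermediate vertex k = 0, 1, …, 2, update dist[i][j] ← min(dist[i][j], dist[i][k] + dist[k][j]). The final matrix gives, for each (i, j), the minimum total weight of any directed path from i to j (possibly empty when i = j).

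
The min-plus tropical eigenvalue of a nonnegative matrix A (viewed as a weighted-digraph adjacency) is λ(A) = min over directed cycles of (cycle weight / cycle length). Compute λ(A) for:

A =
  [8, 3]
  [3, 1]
λ(A) = 1

Enumerate directed cycles and compute their means (weight / length). Sample:
  cycle 0 → 0: weight = 8, length = 1, mean = 8/1 ≈ 8.000
  cycle 1 → 1: weight = 1, length = 1, mean = 1/1 ≈ 1.000
  cycle 0 → 1 → 0: weight = 6, length = 2, mean = 6/2 ≈ 3.000
  cycle 1 → 0 → 1: weight = 6, length = 2, mean = 6/2 ≈ 3.000
Minimum mean = 1.000, attained e.g. along the cycle 1 → 1 with weight 1 and length 1. So λ(A) = 1/1 = 1.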